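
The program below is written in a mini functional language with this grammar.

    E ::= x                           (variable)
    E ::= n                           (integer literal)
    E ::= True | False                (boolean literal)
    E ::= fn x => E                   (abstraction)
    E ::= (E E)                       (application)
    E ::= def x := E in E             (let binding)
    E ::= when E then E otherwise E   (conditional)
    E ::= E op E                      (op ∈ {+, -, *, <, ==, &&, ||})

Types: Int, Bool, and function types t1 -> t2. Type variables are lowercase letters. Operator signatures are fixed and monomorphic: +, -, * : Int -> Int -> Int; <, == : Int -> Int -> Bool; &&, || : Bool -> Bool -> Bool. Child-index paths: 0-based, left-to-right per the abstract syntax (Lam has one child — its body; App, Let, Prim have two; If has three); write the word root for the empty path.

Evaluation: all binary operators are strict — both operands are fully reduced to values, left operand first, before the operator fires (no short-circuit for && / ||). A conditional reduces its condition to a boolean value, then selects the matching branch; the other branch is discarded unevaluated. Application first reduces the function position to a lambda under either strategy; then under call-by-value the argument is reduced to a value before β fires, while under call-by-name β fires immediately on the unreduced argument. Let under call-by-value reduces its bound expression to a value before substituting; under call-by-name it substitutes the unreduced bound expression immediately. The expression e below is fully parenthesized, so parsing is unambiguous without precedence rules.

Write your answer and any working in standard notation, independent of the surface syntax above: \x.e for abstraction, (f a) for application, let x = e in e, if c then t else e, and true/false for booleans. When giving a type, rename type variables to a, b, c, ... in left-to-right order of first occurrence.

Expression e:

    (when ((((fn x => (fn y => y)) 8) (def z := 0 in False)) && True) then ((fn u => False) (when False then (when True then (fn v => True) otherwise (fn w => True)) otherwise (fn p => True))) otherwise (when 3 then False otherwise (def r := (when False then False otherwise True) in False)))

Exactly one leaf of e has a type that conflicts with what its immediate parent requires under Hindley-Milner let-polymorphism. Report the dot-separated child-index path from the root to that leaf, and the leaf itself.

Derivation:
y : b
\y._ : b -> b
\x._ : a -> b -> b
  unify a -> b -> b ~ Int -> c
  unify a ~ Int
  unify b -> b ~ c
_ _ : b -> b
let z : Int
  unify b -> b ~ Bool -> d
  unify b ~ Bool
  unify Bool ~ d
_ _ : Bool
  unify Bool ~ Bool
  unify Bool ~ Bool
  unify Bool ~ Bool
\u._ : e -> Bool
  unify Bool ~ Bool
  unify Bool ~ Bool
\v._ : f -> Bool
\w._ : g -> Bool
  unify f -> Bool ~ g -> Bool
  unify f ~ g
  unify Bool ~ Bool
\p._ : h -> Bool
  unify g -> Bool ~ h -> Bool
  unify g ~ h
  unify Bool ~ Bool
  unify e -> Bool ~ (h -> Bool) -> i
  unify e ~ h -> Bool
  unify Bool ~ i
_ _ : Bool
  unify Int ~ Bool
  FAIL: mismatch Int ~ Bool

Answer: 2.0 : 3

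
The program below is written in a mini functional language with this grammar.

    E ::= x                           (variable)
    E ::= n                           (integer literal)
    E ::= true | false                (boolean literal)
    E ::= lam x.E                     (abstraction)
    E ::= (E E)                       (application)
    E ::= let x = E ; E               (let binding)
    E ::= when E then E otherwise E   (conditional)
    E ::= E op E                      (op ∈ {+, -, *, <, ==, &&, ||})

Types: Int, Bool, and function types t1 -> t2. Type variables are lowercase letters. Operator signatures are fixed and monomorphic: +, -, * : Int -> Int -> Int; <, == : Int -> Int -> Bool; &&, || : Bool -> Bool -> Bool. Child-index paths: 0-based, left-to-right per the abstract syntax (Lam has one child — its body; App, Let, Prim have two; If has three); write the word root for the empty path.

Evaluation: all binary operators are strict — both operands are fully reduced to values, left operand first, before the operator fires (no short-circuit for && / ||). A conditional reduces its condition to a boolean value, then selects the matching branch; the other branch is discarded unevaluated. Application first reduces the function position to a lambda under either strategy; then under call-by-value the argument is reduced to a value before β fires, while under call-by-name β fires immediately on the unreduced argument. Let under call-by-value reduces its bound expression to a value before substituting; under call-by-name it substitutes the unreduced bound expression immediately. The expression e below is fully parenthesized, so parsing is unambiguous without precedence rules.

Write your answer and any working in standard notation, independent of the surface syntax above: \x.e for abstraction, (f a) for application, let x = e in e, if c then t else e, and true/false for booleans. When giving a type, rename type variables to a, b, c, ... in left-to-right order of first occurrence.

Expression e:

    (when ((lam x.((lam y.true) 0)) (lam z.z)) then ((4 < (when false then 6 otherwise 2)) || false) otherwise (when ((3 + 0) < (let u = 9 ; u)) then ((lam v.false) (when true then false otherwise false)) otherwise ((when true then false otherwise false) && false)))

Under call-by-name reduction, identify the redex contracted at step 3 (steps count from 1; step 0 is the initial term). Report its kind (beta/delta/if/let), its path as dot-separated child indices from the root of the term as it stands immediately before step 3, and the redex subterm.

Answer: if at root : (if true then ((4 < (if false then 6 else 2)) || false) else (if ((3 + 0) < (let u = 9 in u)) then ((\v.false) (if true then false else false)) else ((if true then false else false) && false)))

Working:
step 0: (if ((\x.((\y.true) 0)) (\z.z)) then ((4 < (if false then 6 else 2)) || false) else (if ((3 + 0) < (let u = 9 in u)) then ((\v.false) (if true then false else false)) else ((if true then false else false) && false)))
step 1: [beta@0] (if ((\y.true) 0) then ((4 < (if false then 6 else 2)) || false) else (if ((3 + 0) < (let u = 9 in u)) then ((\v.false) (if true then false else false)) else ((if true then false else false) && false)))
step 2: [beta@0] (if true then ((4 < (if false then 6 else 2)) || false) else (if ((3 + 0) < (let u = 9 in u)) then ((\v.false) (if true then false else false)) else ((if true then false else false) && false)))
step 3: [if@root] ((4 < (if false then 6 else 2)) || false)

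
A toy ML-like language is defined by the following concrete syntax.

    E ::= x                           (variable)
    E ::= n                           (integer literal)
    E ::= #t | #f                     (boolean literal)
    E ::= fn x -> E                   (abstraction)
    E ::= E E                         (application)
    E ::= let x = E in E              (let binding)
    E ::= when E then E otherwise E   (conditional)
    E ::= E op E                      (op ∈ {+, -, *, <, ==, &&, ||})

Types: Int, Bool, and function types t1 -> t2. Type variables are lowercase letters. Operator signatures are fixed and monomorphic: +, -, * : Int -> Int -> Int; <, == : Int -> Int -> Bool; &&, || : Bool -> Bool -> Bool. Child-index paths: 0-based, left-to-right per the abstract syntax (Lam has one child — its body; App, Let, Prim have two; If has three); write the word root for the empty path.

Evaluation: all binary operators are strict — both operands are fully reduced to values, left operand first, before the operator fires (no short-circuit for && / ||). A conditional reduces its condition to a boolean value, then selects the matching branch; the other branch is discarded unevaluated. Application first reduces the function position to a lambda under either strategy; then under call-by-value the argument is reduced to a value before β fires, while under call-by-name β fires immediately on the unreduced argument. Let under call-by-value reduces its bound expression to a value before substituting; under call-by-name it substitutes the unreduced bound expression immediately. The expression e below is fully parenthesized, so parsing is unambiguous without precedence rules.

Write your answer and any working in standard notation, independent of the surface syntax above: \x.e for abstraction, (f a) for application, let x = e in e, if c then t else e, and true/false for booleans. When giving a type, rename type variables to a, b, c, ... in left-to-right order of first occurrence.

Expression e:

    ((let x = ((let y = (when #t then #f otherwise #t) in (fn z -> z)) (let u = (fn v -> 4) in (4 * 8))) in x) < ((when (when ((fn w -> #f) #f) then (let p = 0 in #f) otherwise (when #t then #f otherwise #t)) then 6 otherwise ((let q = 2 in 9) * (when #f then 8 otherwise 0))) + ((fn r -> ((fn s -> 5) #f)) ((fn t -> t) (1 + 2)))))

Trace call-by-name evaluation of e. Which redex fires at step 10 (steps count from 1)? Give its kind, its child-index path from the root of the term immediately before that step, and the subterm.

Answer: let at 1.0.0 : (let q = 2 in 9)

Trace:
step 0: ((let x = ((let y = (if true then false else true) in (\z.z)) (let u = (\v.4) in (4 * 8))) in x) < ((if (if ((\w.false) false) then (let p = 0 in false) else (if true then false else true)) then 6 else ((let q = 2 in 9) * (if false then 8 else 0))) + ((\r.((\s.5) false)) ((\t.t) (1 + 2)))))
step 1: [let@0] (((let y = (if true then false else true) in (\z.z)) (let u = (\v.4) in (4 * 8))) < ((if (if ((\w.false) false) then (let p = 0 in false) else (if true then false else true)) then 6 else ((let q = 2 in 9) * (if false then 8 else 0))) + ((\r.((\s.5) false)) ((\t.t) (1 + 2)))))
step 2: [let@0.0] (((\z.z) (let u = (\v.4) in (4 * 8))) < ((if (if ((\w.false) false) then (let p = 0 in false) else (if true then false else true)) then 6 else ((let q = 2 in 9) * (if false then 8 else 0))) + ((\r.((\s.5) false)) ((\t.t) (1 + 2)))))
step 3: [beta@0] ((let u = (\v.4) in (4 * 8)) < ((if (if ((\w.false) false) then (let p = 0 in false) else (if true then false else true)) then 6 else ((let q = 2 in 9) * (if false then 8 else 0))) + ((\r.((\s.5) false)) ((\t.t) (1 + 2)))))
step 4: [let@0] ((4 * 8) < ((if (if ((\w.false) false) then (let p = 0 in false) else (if true then false else true)) then 6 else ((let q = 2 in 9) * (if false then 8 else 0))) + ((\r.((\s.5) false)) ((\t.t) (1 + 2)))))
step 5: [delta@0] (32 < ((if (if ((\w.false) false) then (let p = 0 in false) else (if true then false else true)) then 6 else ((let q = 2 in 9) * (if false then 8 else 0))) + ((\r.((\s.5) false)) ((\t.t) (1 + 2)))))
step 6: [beta@1.0.0.0] (32 < ((if (if false then (let p = 0 in false) else (if true then false else true)) then 6 else ((let q = 2 in 9) * (if false then 8 else 0))) + ((\r.((\s.5) false)) ((\t.t) (1 + 2)))))
step 7: [if@1.0.0] (32 < ((if (if true then false else true) then 6 else ((let q = 2 in 9) * (if false then 8 else 0))) + ((\r.((\s.5) false)) ((\t.t) (1 + 2)))))
step 8: [if@1.0.0] (32 < ((if false then 6 else ((let q = 2 in 9) * (if false then 8 else 0))) + ((\r.((\s.5) false)) ((\t.t) (1 + 2)))))
step 9: [if@1.0] (32 < (((let q = 2 in 9) * (if false then 8 else 0)) + ((\r.((\s.5) false)) ((\t.t) (1 + 2)))))
step 10: [let@1.0.0] (32 < ((9 * (if false then 8 else 0)) + ((\r.((\s.5) false)) ((\t.t) (1 + 2)))))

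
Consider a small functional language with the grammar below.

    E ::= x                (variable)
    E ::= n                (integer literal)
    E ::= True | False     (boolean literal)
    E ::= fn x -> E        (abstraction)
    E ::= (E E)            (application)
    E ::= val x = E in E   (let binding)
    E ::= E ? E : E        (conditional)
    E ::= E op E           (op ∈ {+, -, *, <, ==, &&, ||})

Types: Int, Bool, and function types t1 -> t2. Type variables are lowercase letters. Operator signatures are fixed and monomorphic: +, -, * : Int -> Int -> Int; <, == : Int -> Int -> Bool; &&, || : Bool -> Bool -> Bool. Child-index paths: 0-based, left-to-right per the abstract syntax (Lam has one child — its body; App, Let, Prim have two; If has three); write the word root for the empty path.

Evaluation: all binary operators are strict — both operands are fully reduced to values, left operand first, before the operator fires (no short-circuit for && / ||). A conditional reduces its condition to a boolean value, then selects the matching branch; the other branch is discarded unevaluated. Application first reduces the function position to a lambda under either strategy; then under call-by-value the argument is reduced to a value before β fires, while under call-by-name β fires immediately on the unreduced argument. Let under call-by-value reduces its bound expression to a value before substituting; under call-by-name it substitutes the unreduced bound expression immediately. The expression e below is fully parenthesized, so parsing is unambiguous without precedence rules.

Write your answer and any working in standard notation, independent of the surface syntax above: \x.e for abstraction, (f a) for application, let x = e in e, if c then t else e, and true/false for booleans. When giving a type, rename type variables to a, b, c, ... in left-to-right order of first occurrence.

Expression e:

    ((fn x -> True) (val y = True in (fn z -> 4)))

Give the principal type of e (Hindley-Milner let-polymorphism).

Answer: Bool

Trace:
\x._ : a -> Bool
let y : Bool
\z._ : b -> Int
  unify a -> Bool ~ (b -> Int) -> c
  unify a ~ b -> Int
  unify Bool ~ c
_ _ : Bool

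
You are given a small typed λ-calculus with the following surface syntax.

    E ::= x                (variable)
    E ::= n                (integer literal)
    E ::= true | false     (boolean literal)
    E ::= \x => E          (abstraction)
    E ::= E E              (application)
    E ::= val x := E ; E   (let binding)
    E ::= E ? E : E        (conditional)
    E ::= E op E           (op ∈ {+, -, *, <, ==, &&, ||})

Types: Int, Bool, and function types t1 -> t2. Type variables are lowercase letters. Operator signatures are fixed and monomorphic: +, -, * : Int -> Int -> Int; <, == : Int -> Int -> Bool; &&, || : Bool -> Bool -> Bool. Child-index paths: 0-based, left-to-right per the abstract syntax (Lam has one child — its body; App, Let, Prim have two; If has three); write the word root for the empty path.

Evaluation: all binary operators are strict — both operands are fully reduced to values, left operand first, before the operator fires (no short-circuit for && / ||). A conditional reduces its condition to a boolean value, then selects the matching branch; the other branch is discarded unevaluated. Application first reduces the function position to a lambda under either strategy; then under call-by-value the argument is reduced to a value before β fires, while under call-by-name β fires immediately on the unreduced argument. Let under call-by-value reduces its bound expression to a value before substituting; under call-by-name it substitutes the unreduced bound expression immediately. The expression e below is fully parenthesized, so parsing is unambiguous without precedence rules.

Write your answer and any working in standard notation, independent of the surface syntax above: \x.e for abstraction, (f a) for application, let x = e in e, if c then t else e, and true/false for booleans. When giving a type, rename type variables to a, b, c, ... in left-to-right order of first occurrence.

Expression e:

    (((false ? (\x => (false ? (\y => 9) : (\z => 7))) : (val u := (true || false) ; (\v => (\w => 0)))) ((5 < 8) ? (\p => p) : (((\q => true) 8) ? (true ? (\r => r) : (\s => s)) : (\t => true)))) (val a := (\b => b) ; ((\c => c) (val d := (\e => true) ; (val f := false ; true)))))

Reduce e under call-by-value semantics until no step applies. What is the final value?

Answer: 0

Trace:
step 0: (((if false then (\x.(if false then (\y.9) else (\z.7))) else (let u = (true || false) in (\v.(\w.0)))) (if (5 < 8) then (\p.p) else (if ((\q.true) 8) then (if true then (\r.r) else (\s.s)) else (\t.true)))) (let a = (\b.b) in ((\c.c) (let d = (\e.true) in (let f = false in true)))))
step 1: [if@0.0] (((let u = (true || false) in (\v.(\w.0))) (if (5 < 8) then (\p.p) else (if ((\q.true) 8) then (if true then (\r.r) else (\s.s)) else (\t.true)))) (let a = (\b.b) in ((\c.c) (let d = (\e.true) in (let f = false in true)))))
step 2: [delta@0.0.0] (((let u = true in (\v.(\w.0))) (if (5 < 8) then (\p.p) else (if ((\q.true) 8) then (if true then (\r.r) else (\s.s)) else (\t.true)))) (let a = (\b.b) in ((\c.c) (let d = (\e.true) in (let f = false in true)))))
step 3: [let@0.0] (((\v.(\w.0)) (if (5 < 8) then (\p.p) else (if ((\q.true) 8) then (if true then (\r.r) else (\s.s)) else (\t.true)))) (let a = (\b.b) in ((\c.c) (let d = (\e.true) in (let f = false in true)))))
step 4: [delta@0.1.0] (((\v.(\w.0)) (if true then (\p.p) else (if ((\q.true) 8) then (if true then (\r.r) else (\s.s)) else (\t.true)))) (let a = (\b.b) in ((\c.c) (let d = (\e.true) in (let f = false in true)))))
step 5: [if@0.1] (((\v.(\w.0)) (\p.p)) (let a = (\b.b) in ((\c.c) (let d = (\e.true) in (let f = false in true)))))
step 6: [beta@0] ((\w.0) (let a = (\b.b) in ((\c.c) (let d = (\e.true) in (let f = false in true)))))
step 7: [let@1] ((\w.0) ((\c.c) (let d = (\e.true) in (let f = false in true))))
step 8: [let@1.1] ((\w.0) ((\c.c) (let f = false in true)))
step 9: [let@1.1] ((\w.0) ((\c.c) true))
step 10: [beta@1] ((\w.0) true)
step 11: [beta@root] 0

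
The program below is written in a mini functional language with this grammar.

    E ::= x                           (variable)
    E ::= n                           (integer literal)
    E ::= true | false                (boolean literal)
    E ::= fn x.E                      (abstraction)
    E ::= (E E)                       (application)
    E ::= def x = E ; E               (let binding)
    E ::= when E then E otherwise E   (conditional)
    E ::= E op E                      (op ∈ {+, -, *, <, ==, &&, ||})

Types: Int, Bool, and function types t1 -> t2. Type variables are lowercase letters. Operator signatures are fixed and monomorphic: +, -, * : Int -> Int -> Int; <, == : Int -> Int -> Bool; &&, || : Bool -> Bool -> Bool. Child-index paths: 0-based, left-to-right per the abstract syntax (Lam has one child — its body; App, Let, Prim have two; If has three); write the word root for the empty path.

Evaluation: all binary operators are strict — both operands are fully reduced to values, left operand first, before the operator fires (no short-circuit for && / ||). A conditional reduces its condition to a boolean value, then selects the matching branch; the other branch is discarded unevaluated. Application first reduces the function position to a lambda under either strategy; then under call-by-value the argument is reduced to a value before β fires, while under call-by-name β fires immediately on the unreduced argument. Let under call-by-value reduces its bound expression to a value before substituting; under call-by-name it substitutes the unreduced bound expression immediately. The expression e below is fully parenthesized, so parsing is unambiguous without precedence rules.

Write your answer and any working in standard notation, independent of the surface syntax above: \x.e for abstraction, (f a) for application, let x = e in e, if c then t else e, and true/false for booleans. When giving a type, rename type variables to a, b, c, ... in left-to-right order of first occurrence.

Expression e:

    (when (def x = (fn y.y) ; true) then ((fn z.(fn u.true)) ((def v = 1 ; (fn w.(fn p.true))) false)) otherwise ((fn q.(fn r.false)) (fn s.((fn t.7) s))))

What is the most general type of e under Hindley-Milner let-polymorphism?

Answer: a -> Bool

Derivation:
y : a
\y._ : a -> a
let x : forall. a -> a
  unify Bool ~ Bool
\u._ : c -> Bool
\z._ : b -> c -> Bool
let v : Int
\p._ : e -> Bool
\w._ : d -> e -> Bool
  unify d -> e -> Bool ~ Bool -> f
  unify d ~ Bool
  unify e -> Bool ~ f
_ _ : e -> Bool
  unify b -> c -> Bool ~ (e -> Bool) -> g
  unify b ~ e -> Bool
  unify c -> Bool ~ g
_ _ : c -> Bool
\r._ : i -> Bool
\q._ : h -> i -> Bool
\t._ : k -> Int
s : j
  unify k -> Int ~ j -> l
  unify k ~ j
  unify Int ~ l
_ _ : Int
\s._ : j -> Int
  unify h -> i -> Bool ~ (j -> Int) -> m
  unify h ~ j -> Int
  unify i -> Bool ~ m
_ _ : i -> Bool
  unify c -> Bool ~ i -> Bool
  unify c ~ i
  unify Bool ~ Bool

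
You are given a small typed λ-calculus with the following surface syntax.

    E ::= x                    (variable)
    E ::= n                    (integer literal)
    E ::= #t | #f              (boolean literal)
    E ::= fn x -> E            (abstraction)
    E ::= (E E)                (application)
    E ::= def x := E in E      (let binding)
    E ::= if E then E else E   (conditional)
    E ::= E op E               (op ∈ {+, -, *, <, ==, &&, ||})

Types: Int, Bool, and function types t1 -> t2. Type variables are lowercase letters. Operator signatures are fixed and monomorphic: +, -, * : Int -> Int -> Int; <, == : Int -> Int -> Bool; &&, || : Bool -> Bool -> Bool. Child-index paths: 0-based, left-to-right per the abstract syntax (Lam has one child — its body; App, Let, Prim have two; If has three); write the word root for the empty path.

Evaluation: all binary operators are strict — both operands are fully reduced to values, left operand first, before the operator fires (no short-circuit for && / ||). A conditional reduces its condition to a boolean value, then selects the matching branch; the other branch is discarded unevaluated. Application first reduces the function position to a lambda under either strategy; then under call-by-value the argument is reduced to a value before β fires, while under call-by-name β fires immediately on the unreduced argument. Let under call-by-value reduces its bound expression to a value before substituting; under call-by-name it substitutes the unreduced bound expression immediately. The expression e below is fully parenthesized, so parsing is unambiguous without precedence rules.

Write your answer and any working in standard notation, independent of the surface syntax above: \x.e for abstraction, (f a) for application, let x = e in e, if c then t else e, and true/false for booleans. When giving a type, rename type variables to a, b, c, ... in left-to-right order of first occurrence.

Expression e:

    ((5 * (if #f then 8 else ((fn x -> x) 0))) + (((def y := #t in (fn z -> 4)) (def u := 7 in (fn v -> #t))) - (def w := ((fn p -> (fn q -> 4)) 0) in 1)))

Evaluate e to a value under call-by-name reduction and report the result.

Trace:
step 0: ((5 * (if false then 8 else ((\x.x) 0))) + (((let y = true in (\z.4)) (let u = 7 in (\v.true))) - (let w = ((\p.(\q.4)) 0) in 1)))
step 1: [if@0.1] ((5 * ((\x.x) 0)) + (((let y = true in (\z.4)) (let u = 7 in (\v.true))) - (let w = ((\p.(\q.4)) 0) in 1)))
step 2: [beta@0.1] ((5 * 0) + (((let y = true in (\z.4)) (let u = 7 in (\v.true))) - (let w = ((\p.(\q.4)) 0) in 1)))
step 3: [delta@0] (0 + (((let y = true in (\z.4)) (let u = 7 in (\v.true))) - (let w = ((\p.(\q.4)) 0) in 1)))
step 4: [let@1.0.0] (0 + (((\z.4) (let u = 7 in (\v.true))) - (let w = ((\p.(\q.4)) 0) in 1)))
step 5: [beta@1.0] (0 + (4 - (let w = ((\p.(\q.4)) 0) in 1)))
step 6: [let@1.1] (0 + (4 - 1))
step 7: [delta@1] (0 + 3)
step 8: [delta@root] 3

Answer: 3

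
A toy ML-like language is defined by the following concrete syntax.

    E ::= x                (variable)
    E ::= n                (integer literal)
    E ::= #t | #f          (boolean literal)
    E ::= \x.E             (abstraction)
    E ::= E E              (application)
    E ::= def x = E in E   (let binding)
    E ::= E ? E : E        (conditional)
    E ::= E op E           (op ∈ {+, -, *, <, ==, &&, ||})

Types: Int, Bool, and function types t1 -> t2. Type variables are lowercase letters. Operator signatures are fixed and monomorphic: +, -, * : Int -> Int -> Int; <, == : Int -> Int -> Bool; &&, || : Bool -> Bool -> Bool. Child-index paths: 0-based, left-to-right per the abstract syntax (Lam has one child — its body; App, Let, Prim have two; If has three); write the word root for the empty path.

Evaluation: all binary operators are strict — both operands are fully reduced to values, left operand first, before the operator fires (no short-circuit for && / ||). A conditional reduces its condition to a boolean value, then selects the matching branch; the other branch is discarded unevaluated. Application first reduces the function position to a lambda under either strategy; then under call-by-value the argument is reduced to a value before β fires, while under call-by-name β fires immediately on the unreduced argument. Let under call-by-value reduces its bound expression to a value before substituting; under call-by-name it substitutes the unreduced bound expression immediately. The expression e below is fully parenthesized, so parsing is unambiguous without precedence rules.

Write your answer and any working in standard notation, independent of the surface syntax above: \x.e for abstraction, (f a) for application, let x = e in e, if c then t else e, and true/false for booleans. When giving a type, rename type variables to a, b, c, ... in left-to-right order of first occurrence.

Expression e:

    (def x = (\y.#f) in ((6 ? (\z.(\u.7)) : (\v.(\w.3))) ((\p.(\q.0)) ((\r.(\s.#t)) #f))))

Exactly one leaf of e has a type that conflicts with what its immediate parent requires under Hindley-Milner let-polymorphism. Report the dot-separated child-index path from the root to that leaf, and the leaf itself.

Answer: 1.0.0 : 6

Derivation:
\y._ : a -> Bool
let x : forall. a -> Bool
  unify Int ~ Bool
  FAIL: mismatch Int ~ Bool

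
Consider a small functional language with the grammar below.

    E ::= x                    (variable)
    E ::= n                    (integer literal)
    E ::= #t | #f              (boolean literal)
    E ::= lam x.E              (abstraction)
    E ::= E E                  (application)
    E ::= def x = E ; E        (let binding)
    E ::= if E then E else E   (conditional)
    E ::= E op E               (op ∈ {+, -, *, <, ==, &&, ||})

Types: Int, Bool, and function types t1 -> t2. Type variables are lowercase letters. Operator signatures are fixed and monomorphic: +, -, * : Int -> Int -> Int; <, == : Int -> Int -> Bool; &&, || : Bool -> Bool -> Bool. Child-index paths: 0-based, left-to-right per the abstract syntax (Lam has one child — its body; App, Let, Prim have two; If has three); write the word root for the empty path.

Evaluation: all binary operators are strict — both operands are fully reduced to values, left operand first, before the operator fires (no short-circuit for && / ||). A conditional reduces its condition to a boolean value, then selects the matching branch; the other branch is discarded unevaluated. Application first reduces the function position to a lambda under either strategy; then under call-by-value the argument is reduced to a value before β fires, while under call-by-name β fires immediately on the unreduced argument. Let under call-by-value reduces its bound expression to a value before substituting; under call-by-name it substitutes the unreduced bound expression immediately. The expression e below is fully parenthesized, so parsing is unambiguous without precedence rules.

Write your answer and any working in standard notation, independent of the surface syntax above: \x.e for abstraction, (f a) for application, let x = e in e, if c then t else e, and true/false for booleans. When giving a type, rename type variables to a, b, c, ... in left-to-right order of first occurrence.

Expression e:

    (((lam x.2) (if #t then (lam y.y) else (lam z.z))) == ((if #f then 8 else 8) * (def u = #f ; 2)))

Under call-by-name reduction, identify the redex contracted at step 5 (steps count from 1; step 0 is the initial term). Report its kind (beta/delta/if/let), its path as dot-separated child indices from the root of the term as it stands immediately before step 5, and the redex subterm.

Derivation:
step 0: (((\x.2) (if true then (\y.y) else (\z.z))) == ((if false then 8 else 8) * (let u = false in 2)))
step 1: [beta@0] (2 == ((if false then 8 else 8) * (let u = false in 2)))
step 2: [if@1.0] (2 == (8 * (let u = false in 2)))
step 3: [let@1.1] (2 == (8 * 2))
step 4: [delta@1] (2 == 16)
step 5: [delta@root] false

Answer: delta at root : (2 == 16)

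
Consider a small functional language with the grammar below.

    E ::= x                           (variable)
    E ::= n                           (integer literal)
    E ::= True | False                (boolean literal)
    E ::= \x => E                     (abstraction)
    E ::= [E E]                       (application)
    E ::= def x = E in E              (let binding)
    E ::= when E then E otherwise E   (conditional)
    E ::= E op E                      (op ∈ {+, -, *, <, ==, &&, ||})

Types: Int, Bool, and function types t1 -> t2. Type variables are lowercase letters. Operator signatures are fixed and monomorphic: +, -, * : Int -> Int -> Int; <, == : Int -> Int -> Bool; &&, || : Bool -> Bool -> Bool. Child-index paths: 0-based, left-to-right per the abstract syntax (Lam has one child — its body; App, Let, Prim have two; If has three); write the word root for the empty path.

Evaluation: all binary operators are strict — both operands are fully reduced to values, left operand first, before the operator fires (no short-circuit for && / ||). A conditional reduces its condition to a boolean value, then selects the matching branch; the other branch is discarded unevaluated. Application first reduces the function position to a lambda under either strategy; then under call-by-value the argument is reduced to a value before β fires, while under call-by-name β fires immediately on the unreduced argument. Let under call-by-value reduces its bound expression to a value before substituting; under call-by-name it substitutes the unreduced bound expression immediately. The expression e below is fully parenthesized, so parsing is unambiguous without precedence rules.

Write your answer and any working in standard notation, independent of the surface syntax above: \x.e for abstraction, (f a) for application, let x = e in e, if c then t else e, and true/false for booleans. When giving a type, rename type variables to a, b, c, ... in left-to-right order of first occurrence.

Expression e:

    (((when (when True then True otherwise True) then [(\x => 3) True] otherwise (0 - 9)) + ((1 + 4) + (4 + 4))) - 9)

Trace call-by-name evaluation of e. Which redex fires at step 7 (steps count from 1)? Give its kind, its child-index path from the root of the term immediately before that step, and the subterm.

Answer: delta at 0 : (3 + 13)

Derivation:
step 0: (((if (if true then true else true) then ((\x.3) true) else (0 - 9)) + ((1 + 4) + (4 + 4))) - 9)
step 1: [if@0.0.0] (((if true then ((\x.3) true) else (0 - 9)) + ((1 + 4) + (4 + 4))) - 9)
step 2: [if@0.0] ((((\x.3) true) + ((1 + 4) + (4 + 4))) - 9)
step 3: [beta@0.0] ((3 + ((1 + 4) + (4 + 4))) - 9)
step 4: [delta@0.1.0] ((3 + (5 + (4 + 4))) - 9)
step 5: [delta@0.1.1] ((3 + (5 + 8)) - 9)
step 6: [delta@0.1] ((3 + 13) - 9)
step 7: [delta@0] (16 - 9)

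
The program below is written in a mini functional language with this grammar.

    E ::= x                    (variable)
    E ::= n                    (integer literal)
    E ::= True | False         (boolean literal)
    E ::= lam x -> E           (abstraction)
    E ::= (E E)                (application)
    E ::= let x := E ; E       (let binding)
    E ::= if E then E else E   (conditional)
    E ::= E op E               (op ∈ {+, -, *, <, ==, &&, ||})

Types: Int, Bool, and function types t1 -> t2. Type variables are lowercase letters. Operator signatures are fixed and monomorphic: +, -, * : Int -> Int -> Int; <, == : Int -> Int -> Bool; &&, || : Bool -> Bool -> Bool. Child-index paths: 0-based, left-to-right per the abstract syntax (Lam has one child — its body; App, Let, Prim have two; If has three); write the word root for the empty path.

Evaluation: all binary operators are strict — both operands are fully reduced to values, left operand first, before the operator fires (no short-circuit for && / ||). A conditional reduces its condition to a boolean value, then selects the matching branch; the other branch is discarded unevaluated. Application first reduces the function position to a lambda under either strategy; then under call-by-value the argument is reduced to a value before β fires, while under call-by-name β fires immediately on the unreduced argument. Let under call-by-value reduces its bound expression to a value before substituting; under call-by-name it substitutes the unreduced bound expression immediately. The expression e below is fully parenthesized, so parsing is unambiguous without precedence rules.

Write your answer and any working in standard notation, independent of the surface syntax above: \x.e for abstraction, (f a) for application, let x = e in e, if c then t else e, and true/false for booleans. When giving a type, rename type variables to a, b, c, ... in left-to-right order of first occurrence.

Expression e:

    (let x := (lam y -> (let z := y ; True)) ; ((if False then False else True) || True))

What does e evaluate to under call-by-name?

Answer: true

Trace:
step 0: (let x = (\y.(let z = y in true)) in ((if false then false else true) || true))
step 1: [let@root] ((if false then false else true) || true)
step 2: [if@0] (true || true)
step 3: [delta@root] true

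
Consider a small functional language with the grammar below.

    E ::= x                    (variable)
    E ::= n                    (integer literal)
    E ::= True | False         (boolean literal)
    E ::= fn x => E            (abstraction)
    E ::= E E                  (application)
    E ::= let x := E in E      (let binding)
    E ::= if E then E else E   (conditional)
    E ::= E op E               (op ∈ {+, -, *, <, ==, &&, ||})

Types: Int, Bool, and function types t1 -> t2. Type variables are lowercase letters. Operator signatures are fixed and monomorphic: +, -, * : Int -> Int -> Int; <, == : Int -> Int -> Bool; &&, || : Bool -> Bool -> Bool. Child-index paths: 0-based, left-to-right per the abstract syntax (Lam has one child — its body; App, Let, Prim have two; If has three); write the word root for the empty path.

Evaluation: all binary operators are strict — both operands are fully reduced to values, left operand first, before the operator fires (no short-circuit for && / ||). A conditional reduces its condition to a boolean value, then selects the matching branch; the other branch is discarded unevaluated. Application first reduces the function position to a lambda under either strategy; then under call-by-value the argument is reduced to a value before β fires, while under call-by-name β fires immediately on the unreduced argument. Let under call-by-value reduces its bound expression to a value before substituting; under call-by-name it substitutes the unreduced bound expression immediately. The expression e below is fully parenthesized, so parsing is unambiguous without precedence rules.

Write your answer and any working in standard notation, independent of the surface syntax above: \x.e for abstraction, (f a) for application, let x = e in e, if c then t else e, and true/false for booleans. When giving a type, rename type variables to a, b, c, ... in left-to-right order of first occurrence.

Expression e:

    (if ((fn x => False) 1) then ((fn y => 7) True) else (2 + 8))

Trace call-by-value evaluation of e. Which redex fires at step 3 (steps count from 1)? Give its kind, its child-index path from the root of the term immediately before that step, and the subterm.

Answer: delta at root : (2 + 8)

Derivation:
step 0: (if ((\x.false) 1) then ((\y.7) true) else (2 + 8))
step 1: [beta@0] (if false then ((\y.7) true) else (2 + 8))
step 2: [if@root] (2 + 8)
step 3: [delta@root] 10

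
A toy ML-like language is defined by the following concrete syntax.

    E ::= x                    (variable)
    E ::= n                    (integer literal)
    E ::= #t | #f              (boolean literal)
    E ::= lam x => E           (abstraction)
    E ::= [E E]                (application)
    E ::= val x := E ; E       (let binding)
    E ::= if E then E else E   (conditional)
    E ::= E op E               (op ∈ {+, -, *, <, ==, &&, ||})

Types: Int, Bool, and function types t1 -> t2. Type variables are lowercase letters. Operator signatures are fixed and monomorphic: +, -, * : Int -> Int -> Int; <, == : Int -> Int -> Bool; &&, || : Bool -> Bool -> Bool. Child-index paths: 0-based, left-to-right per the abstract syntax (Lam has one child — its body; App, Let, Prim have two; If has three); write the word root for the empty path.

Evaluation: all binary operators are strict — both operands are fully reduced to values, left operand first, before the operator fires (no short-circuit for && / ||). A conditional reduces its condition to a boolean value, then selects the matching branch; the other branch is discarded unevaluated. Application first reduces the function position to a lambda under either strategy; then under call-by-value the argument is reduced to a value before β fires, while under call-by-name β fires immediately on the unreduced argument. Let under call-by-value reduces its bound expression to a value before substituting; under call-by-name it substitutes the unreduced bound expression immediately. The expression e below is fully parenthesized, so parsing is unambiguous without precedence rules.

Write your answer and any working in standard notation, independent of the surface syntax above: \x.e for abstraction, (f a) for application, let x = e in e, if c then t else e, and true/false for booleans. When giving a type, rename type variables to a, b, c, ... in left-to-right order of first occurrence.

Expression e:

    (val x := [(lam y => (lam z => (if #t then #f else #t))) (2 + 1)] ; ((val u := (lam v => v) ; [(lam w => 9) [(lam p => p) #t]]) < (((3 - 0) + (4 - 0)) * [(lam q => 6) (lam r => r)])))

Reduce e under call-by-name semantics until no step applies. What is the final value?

Trace:
step 0: (let x = ((\y.(\z.(if true then false else true))) (2 + 1)) in ((let u = (\v.v) in ((\w.9) ((\p.p) true))) < (((3 - 0) + (4 - 0)) * ((\q.6) (\r.r)))))
step 1: [let@root] ((let u = (\v.v) in ((\w.9) ((\p.p) true))) < (((3 - 0) + (4 - 0)) * ((\q.6) (\r.r))))
step 2: [let@0] (((\w.9) ((\p.p) true)) < (((3 - 0) + (4 - 0)) * ((\q.6) (\r.r))))
step 3: [beta@0] (9 < (((3 - 0) + (4 - 0)) * ((\q.6) (\r.r))))
step 4: [delta@1.0.0] (9 < ((3 + (4 - 0)) * ((\q.6) (\r.r))))
step 5: [delta@1.0.1] (9 < ((3 + 4) * ((\q.6) (\r.r))))
step 6: [delta@1.0] (9 < (7 * ((\q.6) (\r.r))))
step 7: [beta@1.1] (9 < (7 * 6))
step 8: [delta@1] (9 < 42)
step 9: [delta@root] true

Answer: true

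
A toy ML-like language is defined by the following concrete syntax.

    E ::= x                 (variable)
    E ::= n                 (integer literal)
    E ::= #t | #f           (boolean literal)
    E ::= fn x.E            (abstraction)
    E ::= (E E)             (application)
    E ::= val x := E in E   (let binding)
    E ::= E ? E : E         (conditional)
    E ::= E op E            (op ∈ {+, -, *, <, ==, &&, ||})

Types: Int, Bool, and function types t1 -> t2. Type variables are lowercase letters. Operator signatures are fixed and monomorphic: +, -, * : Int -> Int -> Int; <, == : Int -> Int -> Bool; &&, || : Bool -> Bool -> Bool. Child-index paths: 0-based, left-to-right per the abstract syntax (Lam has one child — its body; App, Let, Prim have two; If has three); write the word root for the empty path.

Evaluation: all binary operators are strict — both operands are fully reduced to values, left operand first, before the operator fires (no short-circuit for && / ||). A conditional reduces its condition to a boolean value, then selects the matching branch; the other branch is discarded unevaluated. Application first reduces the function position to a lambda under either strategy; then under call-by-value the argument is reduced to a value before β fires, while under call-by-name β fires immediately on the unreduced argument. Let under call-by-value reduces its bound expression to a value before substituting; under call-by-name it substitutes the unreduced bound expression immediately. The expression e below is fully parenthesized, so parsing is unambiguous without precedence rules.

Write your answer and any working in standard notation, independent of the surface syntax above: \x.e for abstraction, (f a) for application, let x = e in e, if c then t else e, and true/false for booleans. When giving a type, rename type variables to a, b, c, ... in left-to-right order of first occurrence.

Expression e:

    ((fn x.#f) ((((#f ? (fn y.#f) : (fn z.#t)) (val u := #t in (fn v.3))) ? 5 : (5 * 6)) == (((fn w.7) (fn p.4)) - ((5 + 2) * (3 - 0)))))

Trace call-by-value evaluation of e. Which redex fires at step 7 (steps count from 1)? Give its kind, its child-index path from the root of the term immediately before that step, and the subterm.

Trace:
step 0: ((\x.false) ((if ((if false then (\y.false) else (\z.true)) (let u = true in (\v.3))) then 5 else (5 * 6)) == (((\w.7) (\p.4)) - ((5 + 2) * (3 - 0)))))
step 1: [if@1.0.0.0] ((\x.false) ((if ((\z.true) (let u = true in (\v.3))) then 5 else (5 * 6)) == (((\w.7) (\p.4)) - ((5 + 2) * (3 - 0)))))
step 2: [let@1.0.0.1] ((\x.false) ((if ((\z.true) (\v.3)) then 5 else (5 * 6)) == (((\w.7) (\p.4)) - ((5 + 2) * (3 - 0)))))
step 3: [beta@1.0.0] ((\x.false) ((if true then 5 else (5 * 6)) == (((\w.7) (\p.4)) - ((5 + 2) * (3 - 0)))))
step 4: [if@1.0] ((\x.false) (5 == (((\w.7) (\p.4)) - ((5 + 2) * (3 - 0)))))
step 5: [beta@1.1.0] ((\x.false) (5 == (7 - ((5 + 2) * (3 - 0)))))
step 6: [delta@1.1.1.0] ((\x.false) (5 == (7 - (7 * (3 - 0)))))
step 7: [delta@1.1.1.1] ((\x.false) (5 == (7 - (7 * 3))))

Answer: delta at 1.1.1.1 : (3 - 0)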